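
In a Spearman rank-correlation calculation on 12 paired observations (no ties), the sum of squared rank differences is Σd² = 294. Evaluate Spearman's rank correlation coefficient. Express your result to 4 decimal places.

ρ = 1 − 6Σd² / [n(n²−1)] = 1 − 6×294 / (12×143)
  = 1 − 1764/1716 = 1 − 1.02797 ≈ -0.0280

-0.0280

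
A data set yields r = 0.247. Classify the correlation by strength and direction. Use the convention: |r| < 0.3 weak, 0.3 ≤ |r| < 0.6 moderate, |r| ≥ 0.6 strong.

weak positive

r = 0.247 > 0 so the relationship is positive.
|r| = 0.247, which falls in the weak range.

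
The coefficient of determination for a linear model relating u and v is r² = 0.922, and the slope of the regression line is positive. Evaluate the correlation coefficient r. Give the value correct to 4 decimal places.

0.9602

|r| = √0.922 = 0.9602
The association is positive, so r = 0.9602.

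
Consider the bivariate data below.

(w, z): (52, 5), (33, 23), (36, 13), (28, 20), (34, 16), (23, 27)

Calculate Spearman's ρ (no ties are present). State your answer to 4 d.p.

-0.9429

Rank w: 6, 3, 5, 2, 4, 1
Rank z: 1, 5, 2, 4, 3, 6
d = rank(w) − rank(z): 5, -2, 3, -2, 1, -5; Σd² = 68
ρ = 1 − 6Σd² / [n(n²−1)] = 1 − 6×68 / (6×35) = 1 − 408/210 ≈ -0.9429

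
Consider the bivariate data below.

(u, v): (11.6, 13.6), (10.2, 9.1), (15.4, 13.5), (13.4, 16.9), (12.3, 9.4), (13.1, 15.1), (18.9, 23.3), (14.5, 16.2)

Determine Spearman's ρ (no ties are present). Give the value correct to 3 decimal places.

Rank u: 2, 1, 7, 5, 3, 4, 8, 6
Rank v: 4, 1, 3, 7, 2, 5, 8, 6
d = rank(u) − rank(v): -2, 0, 4, -2, 1, -1, 0, 0; Σd² = 26
ρ = 1 − 6Σd² / [n(n²−1)] = 1 − 6×26 / (8×63) = 1 − 156/504 ≈ 0.690

0.690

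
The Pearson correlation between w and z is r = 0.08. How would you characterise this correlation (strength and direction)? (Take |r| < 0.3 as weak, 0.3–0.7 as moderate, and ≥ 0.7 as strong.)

r = 0.08 > 0 so the relationship is positive.
|r| = 0.08, which falls in the weak range.

weak positive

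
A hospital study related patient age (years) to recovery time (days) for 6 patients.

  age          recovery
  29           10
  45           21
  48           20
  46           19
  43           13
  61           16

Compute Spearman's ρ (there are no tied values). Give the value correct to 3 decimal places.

0.486

Rank age: 1, 3, 5, 4, 2, 6
Rank recovery: 1, 6, 5, 4, 2, 3
d = rank(age) − rank(recovery): 0, -3, 0, 0, 0, 3; Σd² = 18
ρ = 1 − 6Σd² / [n(n²−1)] = 1 − 6×18 / (6×35) = 1 − 108/210 ≈ 0.486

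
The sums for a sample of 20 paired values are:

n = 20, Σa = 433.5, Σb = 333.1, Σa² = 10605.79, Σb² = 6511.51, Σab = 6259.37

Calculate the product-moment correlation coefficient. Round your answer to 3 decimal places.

-0.890

r = (nΣab − ΣaΣb) / √[(nΣa² − (Σa)²)(nΣb² − (Σb)²)]
Numerator: 20×6259.37 − 433.5×333.1 = -19211.45
Denominator: √[(212115.8 − 187922.25)(130230.2 − 110955.61)] = √[24193.55 × 19274.59] = 21594.4613
r = -19211.45 / 21594.4613 ≈ -0.890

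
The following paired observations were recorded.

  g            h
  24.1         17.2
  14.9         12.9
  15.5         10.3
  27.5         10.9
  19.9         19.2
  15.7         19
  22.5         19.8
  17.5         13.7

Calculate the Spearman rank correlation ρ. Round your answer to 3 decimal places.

0.262

Rank g: 7, 1, 2, 8, 5, 3, 6, 4
Rank h: 5, 3, 1, 2, 7, 6, 8, 4
d = rank(g) − rank(h): 2, -2, 1, 6, -2, -3, -2, 0; Σd² = 62
ρ = 1 − 6Σd² / [n(n²−1)] = 1 − 6×62 / (8×63) = 1 − 372/504 ≈ 0.262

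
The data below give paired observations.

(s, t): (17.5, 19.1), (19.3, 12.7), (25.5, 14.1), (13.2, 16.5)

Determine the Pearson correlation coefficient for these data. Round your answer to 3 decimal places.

-0.490

n = 4, Σs = 75.5, Σt = 62.4, Σs² = 1503.23, Σt² = 997.16, Σst = 1156.71
nΣst − ΣsΣt = 4626.84 − 4711.2 = -84.36
nΣs² − (Σs)² = 6012.92 − 5700.25 = 312.67; nΣt² − (Σt)² = 3988.64 − 3893.76 = 94.88
r = -84.36 / √(312.67 × 94.88) = -84.36 / 172.2386 ≈ -0.490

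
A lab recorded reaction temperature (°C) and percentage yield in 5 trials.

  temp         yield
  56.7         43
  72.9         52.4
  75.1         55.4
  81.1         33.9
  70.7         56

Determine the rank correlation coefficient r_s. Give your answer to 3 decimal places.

-0.300

Rank temp: 1, 3, 4, 5, 2
Rank yield: 2, 3, 4, 1, 5
d = rank(temp) − rank(yield): -1, 0, 0, 4, -3; Σd² = 26
ρ = 1 − 6Σd² / [n(n²−1)] = 1 − 6×26 / (5×24) = 1 − 156/120 ≈ -0.300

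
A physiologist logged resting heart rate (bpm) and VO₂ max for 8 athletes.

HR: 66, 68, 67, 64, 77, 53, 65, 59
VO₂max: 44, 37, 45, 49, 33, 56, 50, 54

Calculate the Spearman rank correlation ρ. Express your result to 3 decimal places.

-0.952

Rank HR: 5, 7, 6, 3, 8, 1, 4, 2
Rank VO₂max: 3, 2, 4, 5, 1, 8, 6, 7
d = rank(HR) − rank(VO₂max): 2, 5, 2, -2, 7, -7, -2, -5; Σd² = 164
ρ = 1 − 6Σd² / [n(n²−1)] = 1 − 6×164 / (8×63) = 1 − 984/504 ≈ -0.952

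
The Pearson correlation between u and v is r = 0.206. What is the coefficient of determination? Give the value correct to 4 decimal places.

0.0424

r² = (0.206)² = 0.0424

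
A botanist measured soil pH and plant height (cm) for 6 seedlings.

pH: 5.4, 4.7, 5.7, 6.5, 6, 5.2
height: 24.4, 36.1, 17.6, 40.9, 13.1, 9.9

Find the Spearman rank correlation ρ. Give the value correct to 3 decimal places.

Rank pH: 3, 1, 4, 6, 5, 2
Rank height: 4, 5, 3, 6, 2, 1
d = rank(pH) − rank(height): -1, -4, 1, 0, 3, 1; Σd² = 28
ρ = 1 − 6Σd² / [n(n²−1)] = 1 − 6×28 / (6×35) = 1 − 168/210 ≈ 0.200

0.200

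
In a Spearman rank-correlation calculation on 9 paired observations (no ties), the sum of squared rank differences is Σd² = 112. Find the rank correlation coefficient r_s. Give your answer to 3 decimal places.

0.067

ρ = 1 − 6Σd² / [n(n²−1)] = 1 − 6×112 / (9×80)
  = 1 − 672/720 = 1 − 0.9333 ≈ 0.067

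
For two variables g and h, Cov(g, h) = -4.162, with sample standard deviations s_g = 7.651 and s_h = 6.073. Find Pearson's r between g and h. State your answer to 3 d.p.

r = Cov(g,h) / (s_g · s_h) = -4.162 / (7.651 × 6.073)
  = -4.162 / 46.4645 ≈ -0.090

-0.090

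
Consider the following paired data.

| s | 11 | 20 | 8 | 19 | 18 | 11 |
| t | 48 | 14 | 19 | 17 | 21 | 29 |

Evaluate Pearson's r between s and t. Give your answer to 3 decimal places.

-0.522

n = 6, Σs = 87, Σt = 148, Σs² = 1391, Σt² = 4432, Σst = 1980
nΣst − ΣsΣt = 11880 − 12876 = -996
nΣs² − (Σs)² = 8346 − 7569 = 777; nΣt² − (Σt)² = 26592 − 21904 = 4688
r = -996 / √(777 × 4688) = -996 / 1908.5534 ≈ -0.522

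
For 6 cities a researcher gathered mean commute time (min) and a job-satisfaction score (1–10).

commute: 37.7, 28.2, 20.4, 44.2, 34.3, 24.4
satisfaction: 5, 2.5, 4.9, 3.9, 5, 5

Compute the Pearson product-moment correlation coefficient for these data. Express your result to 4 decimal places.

-0.0995

n = 6, Σx = 189.2, Σy = 26.3, Σx² = 6358.18, Σy² = 120.47, Σxy = 824.84
nΣxy − ΣxΣy = 4949.04 − 4975.96 = -26.92
nΣx² − (Σx)² = 38149.08 − 35796.64 = 2352.44; nΣy² − (Σy)² = 722.82 − 691.69 = 31.13
r = -26.92 / √(2352.44 × 31.13) = -26.92 / 270.6131 ≈ -0.0995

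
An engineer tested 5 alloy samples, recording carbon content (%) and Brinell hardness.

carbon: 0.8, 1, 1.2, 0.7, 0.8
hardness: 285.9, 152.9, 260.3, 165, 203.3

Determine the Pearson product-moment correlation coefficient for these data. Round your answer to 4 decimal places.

0.2460

n = 5, Σx = 4.5, Σy = 1067.4, Σx² = 4.21, Σy² = 241429.2, Σxy = 972.12
nΣxy − ΣxΣy = 4860.6 − 4803.3 = 57.3
nΣx² − (Σx)² = 21.05 − 20.25 = 0.8; nΣy² − (Σy)² = 1207146 − 1139342.76 = 67803.24
r = 57.3 / √(0.8 × 67803.24) = 57.3 / 232.9004 ≈ 0.2460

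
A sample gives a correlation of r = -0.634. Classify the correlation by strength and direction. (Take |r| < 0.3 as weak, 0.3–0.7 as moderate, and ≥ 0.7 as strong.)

r = -0.634 < 0 so the relationship is negative.
|r| = 0.634, which falls in the moderate range.

moderate negative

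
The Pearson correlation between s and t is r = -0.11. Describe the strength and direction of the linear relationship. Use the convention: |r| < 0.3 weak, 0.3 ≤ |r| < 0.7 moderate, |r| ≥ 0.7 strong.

r = -0.11 < 0 so the relationship is negative.
|r| = 0.11, which falls in the weak range.

weak negative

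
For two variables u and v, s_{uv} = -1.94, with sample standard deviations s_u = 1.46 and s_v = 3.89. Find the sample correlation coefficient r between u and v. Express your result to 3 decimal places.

r = Cov(u,v) / (s_u · s_v) = -1.94 / (1.46 × 3.89)
  = -1.94 / 5.6794 ≈ -0.342

-0.342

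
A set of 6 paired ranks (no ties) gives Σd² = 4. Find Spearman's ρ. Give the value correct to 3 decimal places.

0.886

ρ = 1 − 6Σd² / [n(n²−1)] = 1 − 6×4 / (6×35)
  = 1 − 24/210 = 1 − 0.1143 ≈ 0.886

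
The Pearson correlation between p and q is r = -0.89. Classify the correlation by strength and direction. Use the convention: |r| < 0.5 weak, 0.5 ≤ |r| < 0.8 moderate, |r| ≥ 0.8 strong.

strong negative

r = -0.89 < 0 so the relationship is negative.
|r| = 0.89, which falls in the strong range.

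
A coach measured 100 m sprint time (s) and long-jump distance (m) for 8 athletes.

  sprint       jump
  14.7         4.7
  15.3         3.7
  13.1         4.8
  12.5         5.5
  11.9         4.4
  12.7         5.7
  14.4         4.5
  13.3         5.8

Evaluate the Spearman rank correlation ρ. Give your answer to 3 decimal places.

Rank sprint: 7, 8, 4, 2, 1, 3, 6, 5
Rank jump: 4, 1, 5, 6, 2, 7, 3, 8
d = rank(sprint) − rank(jump): 3, 7, -1, -4, -1, -4, 3, -3; Σd² = 110
ρ = 1 − 6Σd² / [n(n²−1)] = 1 − 6×110 / (8×63) = 1 − 660/504 ≈ -0.310

-0.310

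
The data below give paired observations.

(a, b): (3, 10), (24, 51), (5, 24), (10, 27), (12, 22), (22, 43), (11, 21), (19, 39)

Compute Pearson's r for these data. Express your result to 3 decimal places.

n = 8, Σa = 106, Σb = 237, Σa² = 1820, Σb² = 8301, Σab = 3826
nΣab − ΣaΣb = 30608 − 25122 = 5486
nΣa² − (Σa)² = 14560 − 11236 = 3324; nΣb² − (Σb)² = 66408 − 56169 = 10239
r = 5486 / √(3324 × 10239) = 5486 / 5833.9040 ≈ 0.940

0.940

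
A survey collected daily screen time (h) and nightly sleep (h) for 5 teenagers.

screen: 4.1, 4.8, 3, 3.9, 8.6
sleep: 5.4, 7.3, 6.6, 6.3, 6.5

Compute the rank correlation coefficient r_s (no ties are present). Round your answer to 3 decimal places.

Rank screen: 3, 4, 1, 2, 5
Rank sleep: 1, 5, 4, 2, 3
d = rank(screen) − rank(sleep): 2, -1, -3, 0, 2; Σd² = 18
ρ = 1 − 6Σd² / [n(n²−1)] = 1 − 6×18 / (5×24) = 1 − 108/120 ≈ 0.100

0.100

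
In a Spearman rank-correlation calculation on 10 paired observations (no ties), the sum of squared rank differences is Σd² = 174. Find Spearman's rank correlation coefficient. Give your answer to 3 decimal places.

ρ = 1 − 6Σd² / [n(n²−1)] = 1 − 6×174 / (10×99)
  = 1 − 1044/990 = 1 − 1.0545 ≈ -0.055

-0.055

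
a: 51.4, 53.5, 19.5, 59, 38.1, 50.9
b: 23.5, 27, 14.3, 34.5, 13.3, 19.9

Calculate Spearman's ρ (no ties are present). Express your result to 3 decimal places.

0.943

Rank a: 4, 5, 1, 6, 2, 3
Rank b: 4, 5, 2, 6, 1, 3
d = rank(a) − rank(b): 0, 0, -1, 0, 1, 0; Σd² = 2
ρ = 1 − 6Σd² / [n(n²−1)] = 1 − 6×2 / (6×35) = 1 − 12/210 ≈ 0.943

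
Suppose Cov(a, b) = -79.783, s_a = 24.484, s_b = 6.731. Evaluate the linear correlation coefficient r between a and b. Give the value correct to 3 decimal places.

r = Cov(a,b) / (s_a · s_b) = -79.783 / (24.484 × 6.731)
  = -79.783 / 164.8018 ≈ -0.484

-0.484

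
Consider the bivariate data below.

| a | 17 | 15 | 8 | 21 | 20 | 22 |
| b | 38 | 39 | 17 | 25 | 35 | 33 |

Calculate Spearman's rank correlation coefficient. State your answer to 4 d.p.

Rank a: 3, 2, 1, 5, 4, 6
Rank b: 5, 6, 1, 2, 4, 3
d = rank(a) − rank(b): -2, -4, 0, 3, 0, 3; Σd² = 38
ρ = 1 − 6Σd² / [n(n²−1)] = 1 − 6×38 / (6×35) = 1 − 228/210 ≈ -0.0857

-0.0857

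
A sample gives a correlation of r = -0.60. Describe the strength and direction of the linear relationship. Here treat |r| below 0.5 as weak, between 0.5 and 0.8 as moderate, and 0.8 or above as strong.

r = -0.60 < 0 so the relationship is negative.
|r| = 0.60, which falls in the moderate range.

moderate negative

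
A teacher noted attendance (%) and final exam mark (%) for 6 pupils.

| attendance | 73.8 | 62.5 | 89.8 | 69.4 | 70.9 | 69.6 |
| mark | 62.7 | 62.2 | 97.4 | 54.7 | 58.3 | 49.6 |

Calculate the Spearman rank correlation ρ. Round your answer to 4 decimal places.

0.6000

Rank attendance: 5, 1, 6, 2, 4, 3
Rank mark: 5, 4, 6, 2, 3, 1
d = rank(attendance) − rank(mark): 0, -3, 0, 0, 1, 2; Σd² = 14
ρ = 1 − 6Σd² / [n(n²−1)] = 1 − 6×14 / (6×35) = 1 − 84/210 ≈ 0.6000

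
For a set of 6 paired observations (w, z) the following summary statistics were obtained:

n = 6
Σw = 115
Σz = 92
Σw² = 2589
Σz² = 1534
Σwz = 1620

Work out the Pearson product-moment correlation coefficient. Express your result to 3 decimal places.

-0.658

r = (nΣwz − ΣwΣz) / √[(nΣw² − (Σw)²)(nΣz² − (Σz)²)]
Numerator: 6×1620 − 115×92 = -860
Denominator: √[(15534 − 13225)(9204 − 8464)] = √[2309 × 740] = 1307.1572
r = -860 / 1307.1572 ≈ -0.658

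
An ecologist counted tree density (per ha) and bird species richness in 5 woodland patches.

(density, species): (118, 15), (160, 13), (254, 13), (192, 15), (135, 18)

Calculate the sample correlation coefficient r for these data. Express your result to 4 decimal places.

n = 5, Σx = 859, Σy = 74, Σx² = 159129, Σy² = 1112, Σxy = 12462
nΣxy − ΣxΣy = 62310 − 63566 = -1256
nΣx² − (Σx)² = 795645 − 737881 = 57764; nΣy² − (Σy)² = 5560 − 5476 = 84
r = -1256 / √(57764 × 84) = -1256 / 2202.7655 ≈ -0.5702

-0.5702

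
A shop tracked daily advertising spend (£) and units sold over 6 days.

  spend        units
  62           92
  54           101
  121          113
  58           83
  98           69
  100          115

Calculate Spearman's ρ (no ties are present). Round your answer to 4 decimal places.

0.4286

Rank spend: 3, 1, 6, 2, 4, 5
Rank units: 3, 4, 5, 2, 1, 6
d = rank(spend) − rank(units): 0, -3, 1, 0, 3, -1; Σd² = 20
ρ = 1 − 6Σd² / [n(n²−1)] = 1 − 6×20 / (6×35) = 1 − 120/210 ≈ 0.4286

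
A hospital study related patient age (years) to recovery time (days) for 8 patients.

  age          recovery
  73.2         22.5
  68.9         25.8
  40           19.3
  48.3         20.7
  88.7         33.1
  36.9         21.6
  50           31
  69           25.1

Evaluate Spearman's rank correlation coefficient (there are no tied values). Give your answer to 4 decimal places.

0.6905

Rank age: 7, 5, 2, 3, 8, 1, 4, 6
Rank recovery: 4, 6, 1, 2, 8, 3, 7, 5
d = rank(age) − rank(recovery): 3, -1, 1, 1, 0, -2, -3, 1; Σd² = 26
ρ = 1 − 6Σd² / [n(n²−1)] = 1 − 6×26 / (8×63) = 1 − 156/504 ≈ 0.6905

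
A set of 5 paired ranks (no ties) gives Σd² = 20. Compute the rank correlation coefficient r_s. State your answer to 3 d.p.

0.000

ρ = 1 − 6Σd² / [n(n²−1)] = 1 − 6×20 / (5×24)
  = 1 − 120/120 = 1 − 1.0000 ≈ 0.000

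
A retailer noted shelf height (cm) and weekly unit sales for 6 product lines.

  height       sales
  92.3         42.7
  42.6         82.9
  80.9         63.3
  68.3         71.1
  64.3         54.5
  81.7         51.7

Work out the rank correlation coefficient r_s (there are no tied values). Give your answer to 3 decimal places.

-0.829

Rank height: 6, 1, 4, 3, 2, 5
Rank sales: 1, 6, 4, 5, 3, 2
d = rank(height) − rank(sales): 5, -5, 0, -2, -1, 3; Σd² = 64
ρ = 1 − 6Σd² / [n(n²−1)] = 1 − 6×64 / (6×35) = 1 − 384/210 ≈ -0.829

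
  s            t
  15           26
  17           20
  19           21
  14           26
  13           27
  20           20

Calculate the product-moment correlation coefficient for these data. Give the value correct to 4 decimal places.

n = 6, Σs = 98, Σt = 140, Σs² = 1640, Σt² = 3322, Σst = 2244
nΣst − ΣsΣt = 13464 − 13720 = -256
nΣs² − (Σs)² = 9840 − 9604 = 236; nΣt² − (Σt)² = 19932 − 19600 = 332
r = -256 / √(236 × 332) = -256 / 279.9143 ≈ -0.9146

-0.9146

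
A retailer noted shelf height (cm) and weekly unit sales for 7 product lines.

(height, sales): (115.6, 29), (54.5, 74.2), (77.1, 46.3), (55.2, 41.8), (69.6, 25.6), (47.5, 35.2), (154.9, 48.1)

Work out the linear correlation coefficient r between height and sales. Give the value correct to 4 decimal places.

-0.1193

n = 7, Σx = 574.4, Σy = 300.2, Σx² = 56419.48, Σy² = 14445.58, Σxy = 24177.84
nΣxy − ΣxΣy = 169244.88 − 172434.88 = -3190
nΣx² − (Σx)² = 394936.36 − 329935.36 = 65001; nΣy² − (Σy)² = 101119.06 − 90120.04 = 10999.02
r = -3190 / √(65001 × 10999.02) = -3190 / 26738.4984 ≈ -0.1193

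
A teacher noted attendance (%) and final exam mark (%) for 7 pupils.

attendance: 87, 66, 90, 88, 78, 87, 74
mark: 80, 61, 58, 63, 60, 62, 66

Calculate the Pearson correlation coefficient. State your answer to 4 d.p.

n = 7, Σx = 570, Σy = 450, Σx² = 46898, Σy² = 29254, Σxy = 36708
nΣxy − ΣxΣy = 256956 − 256500 = 456
nΣx² − (Σx)² = 328286 − 324900 = 3386; nΣy² − (Σy)² = 204778 − 202500 = 2278
r = 456 / √(3386 × 2278) = 456 / 2777.2843 ≈ 0.1642

0.1642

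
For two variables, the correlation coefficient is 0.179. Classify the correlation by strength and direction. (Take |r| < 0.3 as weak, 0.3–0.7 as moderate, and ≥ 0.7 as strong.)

r = 0.179 > 0 so the relationship is positive.
|r| = 0.179, which falls in the weak range.

weak positive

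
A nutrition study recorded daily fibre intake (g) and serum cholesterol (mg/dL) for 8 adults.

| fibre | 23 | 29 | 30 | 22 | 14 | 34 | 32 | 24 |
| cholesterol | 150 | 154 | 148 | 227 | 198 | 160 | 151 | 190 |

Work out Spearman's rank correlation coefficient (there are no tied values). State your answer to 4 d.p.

-0.5238

Rank fibre: 3, 5, 6, 2, 1, 8, 7, 4
Rank cholesterol: 2, 4, 1, 8, 7, 5, 3, 6
d = rank(fibre) − rank(cholesterol): 1, 1, 5, -6, -6, 3, 4, -2; Σd² = 128
ρ = 1 − 6Σd² / [n(n²−1)] = 1 − 6×128 / (8×63) = 1 − 768/504 ≈ -0.5238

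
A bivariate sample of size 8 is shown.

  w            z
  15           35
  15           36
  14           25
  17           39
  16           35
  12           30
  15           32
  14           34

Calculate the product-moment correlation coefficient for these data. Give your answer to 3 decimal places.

0.686

n = 8, Σw = 118, Σz = 266, Σw² = 1756, Σz² = 8972, Σwz = 3954
nΣwz − ΣwΣz = 31632 − 31388 = 244
nΣw² − (Σw)² = 14048 − 13924 = 124; nΣz² − (Σz)² = 71776 − 70756 = 1020
r = 244 / √(124 × 1020) = 244 / 355.6403 ≈ 0.686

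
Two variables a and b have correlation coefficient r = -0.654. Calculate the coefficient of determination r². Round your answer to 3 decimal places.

r² = (-0.654)² = 0.428

0.428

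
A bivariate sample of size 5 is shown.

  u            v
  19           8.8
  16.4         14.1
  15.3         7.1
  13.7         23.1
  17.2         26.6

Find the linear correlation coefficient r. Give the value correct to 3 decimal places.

-0.286

n = 5, Σu = 81.6, Σv = 79.7, Σu² = 1347.58, Σv² = 1567.83, Σuv = 1281.06
nΣuv − ΣuΣv = 6405.3 − 6503.52 = -98.22
nΣu² − (Σu)² = 6737.9 − 6658.56 = 79.34; nΣv² − (Σv)² = 7839.15 − 6352.09 = 1487.06
r = -98.22 / √(79.34 × 1487.06) = -98.22 / 343.4870 ≈ -0.286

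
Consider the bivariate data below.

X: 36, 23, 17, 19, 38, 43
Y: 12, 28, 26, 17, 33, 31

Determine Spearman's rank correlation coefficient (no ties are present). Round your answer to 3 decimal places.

0.543

Rank X: 4, 3, 1, 2, 5, 6
Rank Y: 1, 4, 3, 2, 6, 5
d = rank(X) − rank(Y): 3, -1, -2, 0, -1, 1; Σd² = 16
ρ = 1 − 6Σd² / [n(n²−1)] = 1 − 6×16 / (6×35) = 1 − 96/210 ≈ 0.543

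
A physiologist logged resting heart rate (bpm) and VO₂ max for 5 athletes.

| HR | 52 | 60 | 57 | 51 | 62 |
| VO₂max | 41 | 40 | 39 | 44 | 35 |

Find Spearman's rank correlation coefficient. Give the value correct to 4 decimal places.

-0.9000

Rank HR: 2, 4, 3, 1, 5
Rank VO₂max: 4, 3, 2, 5, 1
d = rank(HR) − rank(VO₂max): -2, 1, 1, -4, 4; Σd² = 38
ρ = 1 − 6Σd² / [n(n²−1)] = 1 − 6×38 / (5×24) = 1 − 228/120 ≈ -0.9000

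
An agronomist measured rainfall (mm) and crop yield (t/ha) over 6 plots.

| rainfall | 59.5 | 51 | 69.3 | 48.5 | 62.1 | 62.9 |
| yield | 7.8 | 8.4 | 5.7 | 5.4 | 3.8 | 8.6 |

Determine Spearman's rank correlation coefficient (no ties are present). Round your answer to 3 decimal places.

0.143

Rank rainfall: 3, 2, 6, 1, 4, 5
Rank yield: 4, 5, 3, 2, 1, 6
d = rank(rainfall) − rank(yield): -1, -3, 3, -1, 3, -1; Σd² = 30
ρ = 1 − 6Σd² / [n(n²−1)] = 1 − 6×30 / (6×35) = 1 − 180/210 ≈ 0.143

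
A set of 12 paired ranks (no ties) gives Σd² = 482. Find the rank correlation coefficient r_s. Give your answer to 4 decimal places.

-0.6853

ρ = 1 − 6Σd² / [n(n²−1)] = 1 − 6×482 / (12×143)
  = 1 − 2892/1716 = 1 − 1.68531 ≈ -0.6853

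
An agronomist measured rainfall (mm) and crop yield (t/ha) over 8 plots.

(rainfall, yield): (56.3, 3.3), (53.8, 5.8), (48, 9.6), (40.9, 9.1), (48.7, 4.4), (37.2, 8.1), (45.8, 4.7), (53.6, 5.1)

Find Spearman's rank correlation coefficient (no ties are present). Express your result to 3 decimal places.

-0.571

Rank rainfall: 8, 7, 4, 2, 5, 1, 3, 6
Rank yield: 1, 5, 8, 7, 2, 6, 3, 4
d = rank(rainfall) − rank(yield): 7, 2, -4, -5, 3, -5, 0, 2; Σd² = 132
ρ = 1 − 6Σd² / [n(n²−1)] = 1 − 6×132 / (8×63) = 1 − 792/504 ≈ -0.571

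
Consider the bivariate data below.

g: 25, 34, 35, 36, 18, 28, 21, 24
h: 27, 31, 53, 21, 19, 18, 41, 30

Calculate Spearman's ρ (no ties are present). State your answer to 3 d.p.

Rank g: 4, 6, 7, 8, 1, 5, 2, 3
Rank h: 4, 6, 8, 3, 2, 1, 7, 5
d = rank(g) − rank(h): 0, 0, -1, 5, -1, 4, -5, -2; Σd² = 72
ρ = 1 − 6Σd² / [n(n²−1)] = 1 − 6×72 / (8×63) = 1 − 432/504 ≈ 0.143

0.143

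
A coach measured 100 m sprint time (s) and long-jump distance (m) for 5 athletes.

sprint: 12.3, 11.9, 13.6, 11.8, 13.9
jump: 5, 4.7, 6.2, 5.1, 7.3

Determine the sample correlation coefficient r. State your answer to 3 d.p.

n = 5, Σx = 63.5, Σy = 28.3, Σx² = 810.31, Σy² = 164.83, Σxy = 363.4
nΣxy − ΣxΣy = 1817 − 1797.05 = 19.95
nΣx² − (Σx)² = 4051.55 − 4032.25 = 19.3; nΣy² − (Σy)² = 824.15 − 800.89 = 23.26
r = 19.95 / √(19.3 × 23.26) = 19.95 / 21.1877 ≈ 0.942

0.942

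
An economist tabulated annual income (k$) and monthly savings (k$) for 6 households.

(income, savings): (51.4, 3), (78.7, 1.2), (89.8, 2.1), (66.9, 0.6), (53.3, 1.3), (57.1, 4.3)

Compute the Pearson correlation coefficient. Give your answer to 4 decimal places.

-0.3360

n = 6, Σx = 397.2, Σy = 12.5, Σx² = 27476.6, Σy² = 35.39, Σxy = 792.18
nΣxy − ΣxΣy = 4753.08 − 4965 = -211.92
nΣx² − (Σx)² = 164859.6 − 157767.84 = 7091.76; nΣy² − (Σy)² = 212.34 − 156.25 = 56.09
r = -211.92 / √(7091.76 × 56.09) = -211.92 / 630.6955 ≈ -0.3360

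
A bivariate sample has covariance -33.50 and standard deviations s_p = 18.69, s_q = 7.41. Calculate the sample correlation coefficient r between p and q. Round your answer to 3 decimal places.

r = Cov(p,q) / (s_p · s_q) = -33.50 / (18.69 × 7.41)
  = -33.50 / 138.4929 ≈ -0.242

-0.242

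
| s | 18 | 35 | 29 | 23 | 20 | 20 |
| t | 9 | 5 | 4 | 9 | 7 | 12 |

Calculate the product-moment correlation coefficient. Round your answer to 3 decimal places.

n = 6, Σs = 145, Σt = 46, Σs² = 3719, Σt² = 396, Σst = 1040
nΣst − ΣsΣt = 6240 − 6670 = -430
nΣs² − (Σs)² = 22314 − 21025 = 1289; nΣt² − (Σt)² = 2376 − 2116 = 260
r = -430 / √(1289 × 260) = -430 / 578.9128 ≈ -0.743

-0.743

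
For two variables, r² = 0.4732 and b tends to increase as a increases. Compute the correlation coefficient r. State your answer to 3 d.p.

|r| = √0.4732 = 0.688
The association is positive, so r = 0.688.

0.688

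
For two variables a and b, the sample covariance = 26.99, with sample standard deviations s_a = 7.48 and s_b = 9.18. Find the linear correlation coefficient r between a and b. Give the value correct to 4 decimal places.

r = Cov(a,b) / (s_a · s_b) = 26.99 / (7.48 × 9.18)
  = 26.99 / 68.6664 ≈ 0.3931

0.3931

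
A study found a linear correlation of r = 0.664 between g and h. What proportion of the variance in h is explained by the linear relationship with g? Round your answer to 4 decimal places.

r² = (0.664)² = 0.4409

0.4409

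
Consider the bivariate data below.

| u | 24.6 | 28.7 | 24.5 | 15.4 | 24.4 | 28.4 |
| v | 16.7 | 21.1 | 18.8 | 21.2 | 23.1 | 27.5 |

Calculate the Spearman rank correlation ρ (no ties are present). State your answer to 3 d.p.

-0.086

Rank u: 4, 6, 3, 1, 2, 5
Rank v: 1, 3, 2, 4, 5, 6
d = rank(u) − rank(v): 3, 3, 1, -3, -3, -1; Σd² = 38
ρ = 1 − 6Σd² / [n(n²−1)] = 1 − 6×38 / (6×35) = 1 − 228/210 ≈ -0.086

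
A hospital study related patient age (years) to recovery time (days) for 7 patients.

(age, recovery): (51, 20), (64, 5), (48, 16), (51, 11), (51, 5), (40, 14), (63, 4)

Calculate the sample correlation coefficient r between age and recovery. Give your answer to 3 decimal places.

-0.653

n = 7, Σx = 368, Σy = 75, Σx² = 19772, Σy² = 1039, Σxy = 3736
nΣxy − ΣxΣy = 26152 − 27600 = -1448
nΣx² − (Σx)² = 138404 − 135424 = 2980; nΣy² − (Σy)² = 7273 − 5625 = 1648
r = -1448 / √(2980 × 1648) = -1448 / 2216.0866 ≈ -0.653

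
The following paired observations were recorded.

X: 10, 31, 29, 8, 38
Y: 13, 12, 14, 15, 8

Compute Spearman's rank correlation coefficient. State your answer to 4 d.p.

Rank X: 2, 4, 3, 1, 5
Rank Y: 3, 2, 4, 5, 1
d = rank(X) − rank(Y): -1, 2, -1, -4, 4; Σd² = 38
ρ = 1 − 6Σd² / [n(n²−1)] = 1 − 6×38 / (5×24) = 1 − 228/120 ≈ -0.9000

-0.9000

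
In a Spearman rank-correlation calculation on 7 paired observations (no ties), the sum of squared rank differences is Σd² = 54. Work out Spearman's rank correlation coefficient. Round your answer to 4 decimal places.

ρ = 1 − 6Σd² / [n(n²−1)] = 1 − 6×54 / (7×48)
  = 1 − 324/336 = 1 − 0.96429 ≈ 0.0357

0.0357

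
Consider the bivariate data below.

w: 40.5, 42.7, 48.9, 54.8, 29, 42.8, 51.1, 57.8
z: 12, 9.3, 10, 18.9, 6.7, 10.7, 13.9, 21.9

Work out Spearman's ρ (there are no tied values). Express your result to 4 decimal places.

0.8333

Rank w: 2, 3, 5, 7, 1, 4, 6, 8
Rank z: 5, 2, 3, 7, 1, 4, 6, 8
d = rank(w) − rank(z): -3, 1, 2, 0, 0, 0, 0, 0; Σd² = 14
ρ = 1 − 6Σd² / [n(n²−1)] = 1 − 6×14 / (8×63) = 1 − 84/504 ≈ 0.8333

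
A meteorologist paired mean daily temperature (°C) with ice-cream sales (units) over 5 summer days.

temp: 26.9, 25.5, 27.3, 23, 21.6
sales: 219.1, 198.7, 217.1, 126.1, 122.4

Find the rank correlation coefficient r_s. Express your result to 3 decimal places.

Rank temp: 4, 3, 5, 2, 1
Rank sales: 5, 3, 4, 2, 1
d = rank(temp) − rank(sales): -1, 0, 1, 0, 0; Σd² = 2
ρ = 1 − 6Σd² / [n(n²−1)] = 1 − 6×2 / (5×24) = 1 − 12/120 ≈ 0.900

0.900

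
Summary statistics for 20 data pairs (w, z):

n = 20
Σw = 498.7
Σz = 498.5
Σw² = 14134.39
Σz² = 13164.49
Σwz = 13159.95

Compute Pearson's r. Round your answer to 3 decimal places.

0.651

r = (nΣwz − ΣwΣz) / √[(nΣw² − (Σw)²)(nΣz² − (Σz)²)]
Numerator: 20×13159.95 − 498.7×498.5 = 14597.05
Denominator: √[(282687.8 − 248701.69)(263289.8 − 248502.25)] = √[33986.11 × 14787.55] = 22418.1021
r = 14597.05 / 22418.1021 ≈ 0.651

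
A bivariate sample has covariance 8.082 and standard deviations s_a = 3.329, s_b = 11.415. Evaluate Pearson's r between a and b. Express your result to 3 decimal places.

0.213

r = Cov(a,b) / (s_a · s_b) = 8.082 / (3.329 × 11.415)
  = 8.082 / 38.0005 ≈ 0.213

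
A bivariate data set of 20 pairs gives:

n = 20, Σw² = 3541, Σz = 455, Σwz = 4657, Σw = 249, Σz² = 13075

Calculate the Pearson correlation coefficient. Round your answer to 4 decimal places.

-0.9195

r = (nΣwz − ΣwΣz) / √[(nΣw² − (Σw)²)(nΣz² − (Σz)²)]
Numerator: 20×4657 − 249×455 = -20155
Denominator: √[(70820 − 62001)(261500 − 207025)] = √[8819 × 54475] = 21918.3719
r = -20155 / 21918.3719 ≈ -0.9195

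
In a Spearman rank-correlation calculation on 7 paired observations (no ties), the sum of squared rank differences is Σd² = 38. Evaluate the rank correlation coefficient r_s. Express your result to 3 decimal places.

0.321

ρ = 1 − 6Σd² / [n(n²−1)] = 1 − 6×38 / (7×48)
  = 1 − 228/336 = 1 − 0.6786 ≈ 0.321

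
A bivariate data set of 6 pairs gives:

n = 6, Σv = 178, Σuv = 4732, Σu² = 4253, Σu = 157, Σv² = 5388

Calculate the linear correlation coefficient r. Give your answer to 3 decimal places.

r = (nΣuv − ΣuΣv) / √[(nΣu² − (Σu)²)(nΣv² − (Σv)²)]
Numerator: 6×4732 − 157×178 = 446
Denominator: √[(25518 − 24649)(32328 − 31684)] = √[869 × 644] = 748.0882
r = 446 / 748.0882 ≈ 0.596

0.596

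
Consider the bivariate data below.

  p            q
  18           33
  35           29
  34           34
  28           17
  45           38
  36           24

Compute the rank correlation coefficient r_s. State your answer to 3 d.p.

0.314

Rank p: 1, 4, 3, 2, 6, 5
Rank q: 4, 3, 5, 1, 6, 2
d = rank(p) − rank(q): -3, 1, -2, 1, 0, 3; Σd² = 24
ρ = 1 − 6Σd² / [n(n²−1)] = 1 − 6×24 / (6×35) = 1 − 144/210 ≈ 0.314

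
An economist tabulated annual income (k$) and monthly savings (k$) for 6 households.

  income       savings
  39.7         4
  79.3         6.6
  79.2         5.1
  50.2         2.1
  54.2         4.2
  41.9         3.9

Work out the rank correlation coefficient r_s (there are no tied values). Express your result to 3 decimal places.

0.771

Rank income: 1, 6, 5, 3, 4, 2
Rank savings: 3, 6, 5, 1, 4, 2
d = rank(income) − rank(savings): -2, 0, 0, 2, 0, 0; Σd² = 8
ρ = 1 − 6Σd² / [n(n²−1)] = 1 − 6×8 / (6×35) = 1 − 48/210 ≈ 0.771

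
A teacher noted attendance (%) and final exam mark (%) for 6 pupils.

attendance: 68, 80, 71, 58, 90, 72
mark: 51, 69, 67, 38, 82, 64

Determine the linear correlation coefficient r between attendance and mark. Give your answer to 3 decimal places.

0.949

n = 6, Σx = 439, Σy = 371, Σx² = 32713, Σy² = 24115, Σxy = 27937
nΣxy − ΣxΣy = 167622 − 162869 = 4753
nΣx² − (Σx)² = 196278 − 192721 = 3557; nΣy² − (Σy)² = 144690 − 137641 = 7049
r = 4753 / √(3557 × 7049) = 4753 / 5007.3239 ≈ 0.949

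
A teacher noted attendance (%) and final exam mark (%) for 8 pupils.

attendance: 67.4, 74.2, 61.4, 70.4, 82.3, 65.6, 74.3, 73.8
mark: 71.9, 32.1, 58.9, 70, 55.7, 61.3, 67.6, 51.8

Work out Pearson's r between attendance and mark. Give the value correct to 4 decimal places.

-0.3094

n = 8, Σx = 569.4, Σy = 469.3, Σx² = 40818.1, Σy² = 28682.41, Σxy = 33223.25
nΣxy − ΣxΣy = 265786 − 267219.42 = -1433.42
nΣx² − (Σx)² = 326544.8 − 324216.36 = 2328.44; nΣy² − (Σy)² = 229459.28 − 220242.49 = 9216.79
r = -1433.42 / √(2328.44 × 9216.79) = -1433.42 / 4632.5741 ≈ -0.3094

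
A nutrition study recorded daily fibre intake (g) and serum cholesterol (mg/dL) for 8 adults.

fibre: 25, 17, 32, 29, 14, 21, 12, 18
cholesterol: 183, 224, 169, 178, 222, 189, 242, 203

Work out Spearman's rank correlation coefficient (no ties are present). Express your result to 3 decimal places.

Rank fibre: 6, 3, 8, 7, 2, 5, 1, 4
Rank cholesterol: 3, 7, 1, 2, 6, 4, 8, 5
d = rank(fibre) − rank(cholesterol): 3, -4, 7, 5, -4, 1, -7, -1; Σd² = 166
ρ = 1 − 6Σd² / [n(n²−1)] = 1 − 6×166 / (8×63) = 1 − 996/504 ≈ -0.976

-0.976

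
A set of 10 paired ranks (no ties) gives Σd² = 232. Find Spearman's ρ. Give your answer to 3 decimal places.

-0.406

ρ = 1 − 6Σd² / [n(n²−1)] = 1 − 6×232 / (10×99)
  = 1 − 1392/990 = 1 − 1.4061 ≈ -0.406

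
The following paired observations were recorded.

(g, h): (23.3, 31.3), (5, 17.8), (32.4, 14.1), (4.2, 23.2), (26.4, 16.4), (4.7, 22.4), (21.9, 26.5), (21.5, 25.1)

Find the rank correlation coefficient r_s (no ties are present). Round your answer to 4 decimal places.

Rank g: 6, 3, 8, 1, 7, 2, 5, 4
Rank h: 8, 3, 1, 5, 2, 4, 7, 6
d = rank(g) − rank(h): -2, 0, 7, -4, 5, -2, -2, -2; Σd² = 106
ρ = 1 − 6Σd² / [n(n²−1)] = 1 − 6×106 / (8×63) = 1 − 636/504 ≈ -0.2619

-0.2619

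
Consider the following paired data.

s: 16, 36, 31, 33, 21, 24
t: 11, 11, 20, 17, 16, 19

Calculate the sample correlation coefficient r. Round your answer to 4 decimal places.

n = 6, Σs = 161, Σt = 94, Σs² = 4619, Σt² = 1548, Σst = 2545
nΣst − ΣsΣt = 15270 − 15134 = 136
nΣs² − (Σs)² = 27714 − 25921 = 1793; nΣt² − (Σt)² = 9288 − 8836 = 452
r = 136 / √(1793 × 452) = 136 / 900.2422 ≈ 0.1511

0.1511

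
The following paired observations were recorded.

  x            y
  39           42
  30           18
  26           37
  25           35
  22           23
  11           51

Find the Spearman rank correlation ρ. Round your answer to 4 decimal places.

-0.2000

Rank x: 6, 5, 4, 3, 2, 1
Rank y: 5, 1, 4, 3, 2, 6
d = rank(x) − rank(y): 1, 4, 0, 0, 0, -5; Σd² = 42
ρ = 1 − 6Σd² / [n(n²−1)] = 1 − 6×42 / (6×35) = 1 − 252/210 ≈ -0.2000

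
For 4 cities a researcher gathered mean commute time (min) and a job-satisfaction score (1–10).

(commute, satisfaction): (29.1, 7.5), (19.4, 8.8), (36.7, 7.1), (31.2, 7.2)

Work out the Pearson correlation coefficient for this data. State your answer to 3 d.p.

-0.958

n = 4, Σx = 116.4, Σy = 30.6, Σx² = 3543.5, Σy² = 235.94, Σxy = 874.18
nΣxy − ΣxΣy = 3496.72 − 3561.84 = -65.12
nΣx² − (Σx)² = 14174 − 13548.96 = 625.04; nΣy² − (Σy)² = 943.76 − 936.36 = 7.4
r = -65.12 / √(625.04 × 7.4) = -65.12 / 68.0095 ≈ -0.958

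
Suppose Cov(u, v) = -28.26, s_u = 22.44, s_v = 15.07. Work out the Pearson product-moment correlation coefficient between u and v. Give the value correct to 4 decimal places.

r = Cov(u,v) / (s_u · s_v) = -28.26 / (22.44 × 15.07)
  = -28.26 / 338.1708 ≈ -0.0836

-0.0836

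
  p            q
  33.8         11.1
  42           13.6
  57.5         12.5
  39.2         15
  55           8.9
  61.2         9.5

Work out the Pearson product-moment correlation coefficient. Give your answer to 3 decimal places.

-0.549

n = 6, Σp = 288.7, Σq = 70.6, Σp² = 14519.77, Σq² = 858.88, Σpq = 3324.03
nΣpq − ΣpΣq = 19944.18 − 20382.22 = -438.04
nΣp² − (Σp)² = 87118.62 − 83347.69 = 3770.93; nΣq² − (Σq)² = 5153.28 − 4984.36 = 168.92
r = -438.04 / √(3770.93 × 168.92) = -438.04 / 798.1137 ≈ -0.549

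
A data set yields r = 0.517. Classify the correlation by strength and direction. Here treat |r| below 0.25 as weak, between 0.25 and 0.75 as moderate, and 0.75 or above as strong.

moderate positive

r = 0.517 > 0 so the relationship is positive.
|r| = 0.517, which falls in the moderate range.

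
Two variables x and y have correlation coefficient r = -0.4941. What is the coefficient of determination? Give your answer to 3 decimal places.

0.244

r² = (-0.4941)² = 0.244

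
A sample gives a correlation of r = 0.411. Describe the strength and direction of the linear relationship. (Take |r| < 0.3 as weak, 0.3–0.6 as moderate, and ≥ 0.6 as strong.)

moderate positive

r = 0.411 > 0 so the relationship is positive.
|r| = 0.411, which falls in the moderate range.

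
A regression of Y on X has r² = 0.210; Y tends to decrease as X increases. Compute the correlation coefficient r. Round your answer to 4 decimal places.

-0.4583

|r| = √0.210 = 0.4583
The association is negative, so r = −0.4583.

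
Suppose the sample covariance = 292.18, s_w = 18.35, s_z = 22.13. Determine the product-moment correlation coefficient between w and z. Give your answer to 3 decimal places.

r = Cov(w,z) / (s_w · s_z) = 292.18 / (18.35 × 22.13)
  = 292.18 / 406.0855 ≈ 0.720

0.720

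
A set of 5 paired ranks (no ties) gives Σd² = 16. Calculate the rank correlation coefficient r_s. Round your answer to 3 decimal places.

0.200

ρ = 1 − 6Σd² / [n(n²−1)] = 1 − 6×16 / (5×24)
  = 1 − 96/120 = 1 − 0.8000 ≈ 0.200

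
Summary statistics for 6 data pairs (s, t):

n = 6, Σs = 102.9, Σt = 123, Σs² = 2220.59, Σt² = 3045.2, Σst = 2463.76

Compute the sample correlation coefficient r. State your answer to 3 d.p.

r = (nΣst − ΣsΣt) / √[(nΣs² − (Σs)²)(nΣt² − (Σt)²)]
Numerator: 6×2463.76 − 102.9×123 = 2125.86
Denominator: √[(13323.54 − 10588.41)(18271.2 − 15129)] = √[2735.13 × 3142.2] = 2931.6080
r = 2125.86 / 2931.6080 ≈ 0.725

0.725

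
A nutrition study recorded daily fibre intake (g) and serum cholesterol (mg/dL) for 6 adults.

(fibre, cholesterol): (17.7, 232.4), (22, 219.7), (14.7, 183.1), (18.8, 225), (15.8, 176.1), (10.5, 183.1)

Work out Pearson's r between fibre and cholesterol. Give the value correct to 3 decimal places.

0.716

n = 6, Σx = 99.5, Σy = 1219.4, Σx² = 1726.71, Σy² = 250965.28, Σxy = 20573.38
nΣxy − ΣxΣy = 123440.28 − 121330.3 = 2109.98
nΣx² − (Σx)² = 10360.26 − 9900.25 = 460.01; nΣy² − (Σy)² = 1505791.68 − 1486936.36 = 18855.32
r = 2109.98 / √(460.01 × 18855.32) = 2109.98 / 2945.1037 ≈ 0.716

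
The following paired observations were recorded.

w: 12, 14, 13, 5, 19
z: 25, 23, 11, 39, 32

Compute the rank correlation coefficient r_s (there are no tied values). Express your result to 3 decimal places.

-0.300

Rank w: 2, 4, 3, 1, 5
Rank z: 3, 2, 1, 5, 4
d = rank(w) − rank(z): -1, 2, 2, -4, 1; Σd² = 26
ρ = 1 − 6Σd² / [n(n²−1)] = 1 − 6×26 / (5×24) = 1 − 156/120 ≈ -0.300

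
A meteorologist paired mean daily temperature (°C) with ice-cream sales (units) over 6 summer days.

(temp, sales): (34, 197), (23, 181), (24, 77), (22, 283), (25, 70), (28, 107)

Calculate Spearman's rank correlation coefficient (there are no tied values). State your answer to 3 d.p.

-0.257

Rank temp: 6, 2, 3, 1, 4, 5
Rank sales: 5, 4, 2, 6, 1, 3
d = rank(temp) − rank(sales): 1, -2, 1, -5, 3, 2; Σd² = 44
ρ = 1 − 6Σd² / [n(n²−1)] = 1 − 6×44 / (6×35) = 1 − 264/210 ≈ -0.257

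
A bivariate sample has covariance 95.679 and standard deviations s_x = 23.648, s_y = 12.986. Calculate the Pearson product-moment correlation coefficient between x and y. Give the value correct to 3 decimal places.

r = Cov(x,y) / (s_x · s_y) = 95.679 / (23.648 × 12.986)
  = 95.679 / 307.0929 ≈ 0.312

0.312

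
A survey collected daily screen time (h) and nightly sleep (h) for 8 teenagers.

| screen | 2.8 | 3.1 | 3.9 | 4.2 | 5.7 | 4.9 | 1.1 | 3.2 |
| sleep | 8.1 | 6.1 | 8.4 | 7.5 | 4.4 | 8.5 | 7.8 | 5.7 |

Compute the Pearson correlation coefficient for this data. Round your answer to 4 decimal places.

n = 8, Σx = 28.9, Σy = 56.5, Σx² = 118.25, Σy² = 414.57, Σxy = 199.4
nΣxy − ΣxΣy = 1595.2 − 1632.85 = -37.65
nΣx² − (Σx)² = 946 − 835.21 = 110.79; nΣy² − (Σy)² = 3316.56 − 3192.25 = 124.31
r = -37.65 / √(110.79 × 124.31) = -37.65 / 117.3555 ≈ -0.3208

-0.3208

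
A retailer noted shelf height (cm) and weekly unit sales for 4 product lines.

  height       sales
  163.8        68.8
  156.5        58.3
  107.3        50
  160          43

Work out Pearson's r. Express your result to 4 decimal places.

n = 4, Σx = 587.6, Σy = 220.1, Σx² = 88435.98, Σy² = 12481.33, Σxy = 32638.39
nΣxy − ΣxΣy = 130553.56 − 129330.76 = 1222.8
nΣx² − (Σx)² = 353743.92 − 345273.76 = 8470.16; nΣy² − (Σy)² = 49925.32 − 48444.01 = 1481.31
r = 1222.8 / √(8470.16 × 1481.31) = 1222.8 / 3542.1650 ≈ 0.3452

0.3452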